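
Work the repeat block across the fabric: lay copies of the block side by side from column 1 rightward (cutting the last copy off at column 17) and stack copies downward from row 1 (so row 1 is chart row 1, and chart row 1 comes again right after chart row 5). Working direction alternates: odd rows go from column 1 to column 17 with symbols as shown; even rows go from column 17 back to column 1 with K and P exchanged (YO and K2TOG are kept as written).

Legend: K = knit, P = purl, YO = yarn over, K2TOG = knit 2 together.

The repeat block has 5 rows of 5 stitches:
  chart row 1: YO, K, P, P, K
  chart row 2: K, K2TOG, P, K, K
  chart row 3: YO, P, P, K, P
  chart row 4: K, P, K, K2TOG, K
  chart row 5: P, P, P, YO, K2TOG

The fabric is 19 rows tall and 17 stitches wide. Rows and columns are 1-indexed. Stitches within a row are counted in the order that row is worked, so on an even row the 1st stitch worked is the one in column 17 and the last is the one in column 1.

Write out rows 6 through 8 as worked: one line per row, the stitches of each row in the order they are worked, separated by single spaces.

Row 6: chart row 1, WS - tiled (columns 1-17): YO K P P K YO K P P K YO K P P K YO K; work from column 17 back to 1 with K<->P swapped.
Row 7: chart row 2, RS - tile across columns 1-17 and work as-is.
Row 8: chart row 3, WS - tiled (columns 1-17): YO P P K P YO P P K P YO P P K P YO P; work from column 17 back to 1 with K<->P swapped.

== ROWS AS WORKED ==
P YO P K K P YO P K K P YO P K K P YO
K K2TOG P K K K K2TOG P K K K K2TOG P K K K K2TOG
K YO K P K K YO K P K K YO K P K K YO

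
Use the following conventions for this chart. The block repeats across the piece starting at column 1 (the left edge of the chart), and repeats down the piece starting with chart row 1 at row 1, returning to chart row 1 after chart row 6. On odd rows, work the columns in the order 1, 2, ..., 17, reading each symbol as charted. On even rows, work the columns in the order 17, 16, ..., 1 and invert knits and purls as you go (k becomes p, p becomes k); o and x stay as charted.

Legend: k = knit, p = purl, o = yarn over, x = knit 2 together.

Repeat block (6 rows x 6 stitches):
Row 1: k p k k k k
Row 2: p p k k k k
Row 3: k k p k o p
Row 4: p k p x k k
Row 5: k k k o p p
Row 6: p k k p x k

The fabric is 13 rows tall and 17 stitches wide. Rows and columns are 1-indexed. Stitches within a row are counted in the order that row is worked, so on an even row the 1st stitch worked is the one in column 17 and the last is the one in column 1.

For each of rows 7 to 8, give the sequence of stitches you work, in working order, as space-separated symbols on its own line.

Row 7: chart row 1, RS - tile across columns 1-17 and work as-is.
Row 8: chart row 2, WS - tiled (columns 1-17): p p k k k k p p k k k k p p k k k; work from column 17 back to 1 with k<->p swapped.

Rows as worked:
k p k k k k k p k k k k k p k k k
p p p k k p p p p k k p p p p k k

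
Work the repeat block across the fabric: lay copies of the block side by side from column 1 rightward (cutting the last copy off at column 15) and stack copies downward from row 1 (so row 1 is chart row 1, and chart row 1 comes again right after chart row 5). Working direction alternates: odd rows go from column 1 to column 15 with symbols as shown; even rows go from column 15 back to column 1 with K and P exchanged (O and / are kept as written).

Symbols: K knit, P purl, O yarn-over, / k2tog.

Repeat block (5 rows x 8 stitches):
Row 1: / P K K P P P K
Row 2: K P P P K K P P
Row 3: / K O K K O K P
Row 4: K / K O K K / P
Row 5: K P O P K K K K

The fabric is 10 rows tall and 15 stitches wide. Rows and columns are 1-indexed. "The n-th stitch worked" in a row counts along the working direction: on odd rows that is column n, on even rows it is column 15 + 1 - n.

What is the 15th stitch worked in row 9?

== STITCH ==
/

Derivation:
For row 9: chart row = ((9-1) mod 5) + 1 = 4; this is a RS (odd) row.
Chart row 4 tiled across columns 1-15: K / K O K K / P K / K O K K /
Right side: take the tiled row as-is (worked left to right from column 1).
Counting 15 along the worked row gives /.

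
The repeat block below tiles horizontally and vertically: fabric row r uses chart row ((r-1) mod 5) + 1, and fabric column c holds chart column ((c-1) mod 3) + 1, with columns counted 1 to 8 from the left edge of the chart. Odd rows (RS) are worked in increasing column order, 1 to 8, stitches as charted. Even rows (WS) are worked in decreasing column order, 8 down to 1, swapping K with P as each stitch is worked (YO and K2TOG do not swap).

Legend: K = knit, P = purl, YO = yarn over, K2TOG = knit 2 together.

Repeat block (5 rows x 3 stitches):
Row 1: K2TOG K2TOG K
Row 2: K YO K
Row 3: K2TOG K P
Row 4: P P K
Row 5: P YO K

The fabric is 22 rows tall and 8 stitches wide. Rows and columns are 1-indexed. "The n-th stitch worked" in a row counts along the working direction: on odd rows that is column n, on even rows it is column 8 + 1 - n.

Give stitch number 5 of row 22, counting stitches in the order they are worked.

Result:
P

Derivation:
Row 22 uses chart row ((22-1) mod 5)+1 = 2. Row 22 is even, so WS.
Chart row 2 tiled across columns 1-8: K YO K K YO K K YO
Wrong side: read the tiled row from column 8 down to 1 and exchange K with P (leave YO, K2TOG).
Row 22 as worked: YO P P YO P P YO P
The 5th stitch worked is P.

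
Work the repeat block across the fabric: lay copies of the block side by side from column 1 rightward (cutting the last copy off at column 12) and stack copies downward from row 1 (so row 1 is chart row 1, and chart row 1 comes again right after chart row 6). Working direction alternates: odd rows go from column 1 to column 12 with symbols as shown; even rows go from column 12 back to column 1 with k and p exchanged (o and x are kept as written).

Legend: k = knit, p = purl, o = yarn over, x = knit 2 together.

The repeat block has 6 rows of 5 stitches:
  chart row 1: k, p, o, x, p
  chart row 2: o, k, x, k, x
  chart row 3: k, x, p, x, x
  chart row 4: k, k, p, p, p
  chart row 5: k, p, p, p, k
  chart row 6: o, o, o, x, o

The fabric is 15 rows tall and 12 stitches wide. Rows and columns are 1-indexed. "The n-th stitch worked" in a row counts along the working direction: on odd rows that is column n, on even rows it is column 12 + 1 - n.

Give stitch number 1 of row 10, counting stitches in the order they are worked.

Result:
p

Derivation:
For row 10: chart row = ((10-1) mod 6) + 1 = 4; this is a WS (even) row.
Chart row 4 tiled across columns 1-12: k k p p p k k p p p k k
Wrong side: read the tiled row from column 12 down to 1 and exchange k with p (leave o, x).
Row 10 as worked: p p k k k p p k k k p p
Stitch 1 in working order -> p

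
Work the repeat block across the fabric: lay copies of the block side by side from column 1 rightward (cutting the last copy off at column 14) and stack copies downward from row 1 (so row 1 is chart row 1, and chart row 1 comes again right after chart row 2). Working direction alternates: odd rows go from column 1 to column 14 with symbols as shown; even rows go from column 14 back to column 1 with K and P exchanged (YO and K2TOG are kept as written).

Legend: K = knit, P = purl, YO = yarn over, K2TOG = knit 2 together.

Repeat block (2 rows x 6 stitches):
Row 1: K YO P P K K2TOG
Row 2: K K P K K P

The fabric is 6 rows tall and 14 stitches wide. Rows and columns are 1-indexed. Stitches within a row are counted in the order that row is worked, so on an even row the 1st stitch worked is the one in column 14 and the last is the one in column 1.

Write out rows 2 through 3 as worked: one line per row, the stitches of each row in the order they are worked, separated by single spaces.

== ROWS AS WORKED ==
P P K P P K P P K P P K P P
K YO P P K K2TOG K YO P P K K2TOG K YO

Derivation:
Row 2: chart row 2, WS - tiled (columns 1-14): K K P K K P K K P K K P K K; work from column 14 back to 1 with K<->P swapped.
Row 3: chart row 1, RS - tile across columns 1-14 and work as-is.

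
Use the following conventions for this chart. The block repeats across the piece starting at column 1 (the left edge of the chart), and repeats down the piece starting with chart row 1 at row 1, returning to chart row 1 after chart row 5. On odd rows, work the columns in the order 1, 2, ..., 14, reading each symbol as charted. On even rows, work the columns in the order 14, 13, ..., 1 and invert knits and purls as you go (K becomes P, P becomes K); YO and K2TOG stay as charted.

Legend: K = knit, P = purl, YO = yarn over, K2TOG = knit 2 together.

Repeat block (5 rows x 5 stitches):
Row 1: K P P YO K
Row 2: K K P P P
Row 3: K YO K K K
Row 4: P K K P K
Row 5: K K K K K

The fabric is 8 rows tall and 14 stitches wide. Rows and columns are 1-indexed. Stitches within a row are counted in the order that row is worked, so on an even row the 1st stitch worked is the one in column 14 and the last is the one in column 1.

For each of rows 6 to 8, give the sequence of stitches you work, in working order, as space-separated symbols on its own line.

Row 6: chart row 1, WS - tiled (columns 1-14): K P P YO K K P P YO K K P P YO; work from column 14 back to 1 with K<->P swapped.
Row 7: chart row 2, RS - tile across columns 1-14 and work as-is.
Row 8: chart row 3, WS - tiled (columns 1-14): K YO K K K K YO K K K K YO K K; work from column 14 back to 1 with K<->P swapped.

== ROWS AS WORKED ==
YO K K P P YO K K P P YO K K P
K K P P P K K P P P K K P P
P P YO P P P P YO P P P P YO P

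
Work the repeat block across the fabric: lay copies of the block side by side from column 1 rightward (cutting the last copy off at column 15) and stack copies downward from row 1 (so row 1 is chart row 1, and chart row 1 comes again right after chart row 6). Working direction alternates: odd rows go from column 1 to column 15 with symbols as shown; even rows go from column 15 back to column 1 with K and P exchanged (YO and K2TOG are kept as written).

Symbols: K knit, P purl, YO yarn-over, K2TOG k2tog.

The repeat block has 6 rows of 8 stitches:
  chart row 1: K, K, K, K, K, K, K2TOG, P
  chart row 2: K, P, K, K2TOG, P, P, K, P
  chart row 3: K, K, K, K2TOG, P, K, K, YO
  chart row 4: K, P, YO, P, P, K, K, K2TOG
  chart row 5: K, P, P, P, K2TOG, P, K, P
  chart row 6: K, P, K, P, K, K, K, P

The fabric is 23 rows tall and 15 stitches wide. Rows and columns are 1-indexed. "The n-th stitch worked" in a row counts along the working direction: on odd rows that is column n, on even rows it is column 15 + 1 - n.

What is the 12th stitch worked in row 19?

Stitch:
K

Derivation:
Row 19 uses chart row ((19-1) mod 6)+1 = 1. Row 19 is odd, so RS.
Chart row 1 tiled across columns 1-15: K K K K K K K2TOG P K K K K K K K2TOG
Right side: take the tiled row as-is (worked left to right from column 1).
Stitch 12 in working order -> K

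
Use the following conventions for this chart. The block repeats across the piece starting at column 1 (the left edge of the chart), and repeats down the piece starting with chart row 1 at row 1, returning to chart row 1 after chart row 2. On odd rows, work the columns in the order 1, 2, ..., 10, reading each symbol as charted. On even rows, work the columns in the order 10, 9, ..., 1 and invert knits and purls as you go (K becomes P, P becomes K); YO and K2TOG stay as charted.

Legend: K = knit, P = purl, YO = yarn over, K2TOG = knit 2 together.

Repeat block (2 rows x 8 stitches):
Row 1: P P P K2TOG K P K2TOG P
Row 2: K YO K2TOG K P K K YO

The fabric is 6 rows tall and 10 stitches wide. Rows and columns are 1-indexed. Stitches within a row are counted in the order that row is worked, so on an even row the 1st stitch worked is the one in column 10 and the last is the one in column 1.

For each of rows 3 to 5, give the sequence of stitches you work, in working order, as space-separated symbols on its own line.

Rows as worked:
P P P K2TOG K P K2TOG P P P
YO P YO P P K P K2TOG YO P
P P P K2TOG K P K2TOG P P P

Derivation:
Row 3: chart row 1, RS - tile across columns 1-10 and work as-is.
Row 4: chart row 2, WS - tiled (columns 1-10): K YO K2TOG K P K K YO K YO; work from column 10 back to 1 with K<->P swapped.
Row 5: chart row 1, RS - tile across columns 1-10 and work as-is.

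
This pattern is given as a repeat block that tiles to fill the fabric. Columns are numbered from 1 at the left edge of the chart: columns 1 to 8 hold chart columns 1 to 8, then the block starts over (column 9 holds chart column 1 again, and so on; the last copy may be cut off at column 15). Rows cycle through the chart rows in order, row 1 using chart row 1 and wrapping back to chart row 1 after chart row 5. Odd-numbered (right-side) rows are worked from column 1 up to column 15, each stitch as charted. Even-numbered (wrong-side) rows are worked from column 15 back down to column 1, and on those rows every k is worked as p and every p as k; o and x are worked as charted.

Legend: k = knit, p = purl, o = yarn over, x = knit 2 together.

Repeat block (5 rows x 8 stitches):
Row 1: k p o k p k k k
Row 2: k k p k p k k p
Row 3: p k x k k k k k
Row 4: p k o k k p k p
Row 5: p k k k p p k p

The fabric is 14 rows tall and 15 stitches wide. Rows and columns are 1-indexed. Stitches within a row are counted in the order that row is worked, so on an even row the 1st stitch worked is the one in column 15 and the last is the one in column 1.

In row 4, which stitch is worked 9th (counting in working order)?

Row 4: (4-1) mod 5 = 3, so use chart row 4. Even row -> WS.
Chart row 4 tiled across columns 1-15: p k o k k p k p p k o k k p k
WS row: flip the tiled sequence (start at column 15) and apply k<->p; o and x stay.
Row 4 as worked: p k p p o p k k p k p p o p k
The 9th stitch worked is p.

Stitch:
p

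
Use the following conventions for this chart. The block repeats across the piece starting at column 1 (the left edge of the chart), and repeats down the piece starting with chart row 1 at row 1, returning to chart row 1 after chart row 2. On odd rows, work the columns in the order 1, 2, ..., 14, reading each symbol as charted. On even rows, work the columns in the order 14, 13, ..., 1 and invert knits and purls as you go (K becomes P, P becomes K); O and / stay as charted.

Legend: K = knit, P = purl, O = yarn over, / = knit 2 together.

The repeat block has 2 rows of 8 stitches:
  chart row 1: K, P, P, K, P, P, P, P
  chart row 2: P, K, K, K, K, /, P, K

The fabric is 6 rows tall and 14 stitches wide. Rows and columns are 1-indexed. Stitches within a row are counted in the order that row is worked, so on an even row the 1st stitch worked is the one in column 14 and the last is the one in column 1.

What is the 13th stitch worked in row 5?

== STITCH ==
P

Derivation:
Row 5 uses chart row ((5-1) mod 2)+1 = 1. Row 5 is odd, so RS.
Chart row 1 tiled across columns 1-14: K P P K P P P P K P P K P P
Right side: take the tiled row as-is (worked left to right from column 1).
The 13th stitch worked is P.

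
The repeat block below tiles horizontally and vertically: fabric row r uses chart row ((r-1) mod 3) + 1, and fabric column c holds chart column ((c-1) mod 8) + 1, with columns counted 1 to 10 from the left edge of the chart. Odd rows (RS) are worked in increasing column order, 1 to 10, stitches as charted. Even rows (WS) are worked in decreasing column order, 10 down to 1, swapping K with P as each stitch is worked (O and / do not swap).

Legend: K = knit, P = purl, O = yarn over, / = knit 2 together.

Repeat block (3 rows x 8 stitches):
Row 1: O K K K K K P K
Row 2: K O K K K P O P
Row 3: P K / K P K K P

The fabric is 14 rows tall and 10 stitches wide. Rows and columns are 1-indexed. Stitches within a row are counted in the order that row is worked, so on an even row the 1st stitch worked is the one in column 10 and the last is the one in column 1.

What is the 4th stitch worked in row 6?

For row 6: chart row = ((6-1) mod 3) + 1 = 3; this is a WS (even) row.
Chart row 3 tiled across columns 1-10: P K / K P K K P P K
WS row: flip the tiled sequence (start at column 10) and apply K<->P; O and / stay.
Row 6 as worked: P K K P P K P / P K
Stitch 4 in working order -> P

== STITCH ==
P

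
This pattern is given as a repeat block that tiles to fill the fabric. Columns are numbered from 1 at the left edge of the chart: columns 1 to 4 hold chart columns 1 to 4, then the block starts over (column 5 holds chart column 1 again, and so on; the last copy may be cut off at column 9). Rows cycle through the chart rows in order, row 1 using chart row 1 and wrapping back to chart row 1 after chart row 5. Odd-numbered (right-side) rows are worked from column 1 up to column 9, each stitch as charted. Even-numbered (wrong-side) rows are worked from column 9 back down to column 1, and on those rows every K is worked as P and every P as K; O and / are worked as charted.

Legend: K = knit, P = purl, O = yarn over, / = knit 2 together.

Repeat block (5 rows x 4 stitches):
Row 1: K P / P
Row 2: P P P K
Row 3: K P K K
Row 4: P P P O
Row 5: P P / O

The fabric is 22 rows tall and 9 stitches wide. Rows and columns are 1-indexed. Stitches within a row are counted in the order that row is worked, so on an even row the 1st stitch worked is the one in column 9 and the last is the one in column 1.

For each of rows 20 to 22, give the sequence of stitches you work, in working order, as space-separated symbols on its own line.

Row 20: chart row 5, WS - tiled (columns 1-9): P P / O P P / O P; work from column 9 back to 1 with K<->P swapped.
Row 21: chart row 1, RS - tile across columns 1-9 and work as-is.
Row 22: chart row 2, WS - tiled (columns 1-9): P P P K P P P K P; work from column 9 back to 1 with K<->P swapped.

== ROWS AS WORKED ==
K O / K K O / K K
K P / P K P / P K
K P K K K P K K K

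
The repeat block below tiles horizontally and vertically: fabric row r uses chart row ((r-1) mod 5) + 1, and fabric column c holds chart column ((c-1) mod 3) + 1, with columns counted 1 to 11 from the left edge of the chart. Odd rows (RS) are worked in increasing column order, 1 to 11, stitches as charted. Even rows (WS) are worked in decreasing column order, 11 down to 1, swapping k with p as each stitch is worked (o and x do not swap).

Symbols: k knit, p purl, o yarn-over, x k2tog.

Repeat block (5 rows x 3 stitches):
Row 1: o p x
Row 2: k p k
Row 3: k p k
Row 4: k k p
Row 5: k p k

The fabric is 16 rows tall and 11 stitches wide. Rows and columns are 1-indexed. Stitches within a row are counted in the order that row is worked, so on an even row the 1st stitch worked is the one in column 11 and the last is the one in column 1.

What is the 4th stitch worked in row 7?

Row 7 uses chart row ((7-1) mod 5)+1 = 2. Row 7 is odd, so RS.
Chart row 2 tiled across columns 1-11: k p k k p k k p k k p
RS row: no reversal, no swap; stitch n worked = column n.
Stitch 4 in working order -> k

== STITCH ==
k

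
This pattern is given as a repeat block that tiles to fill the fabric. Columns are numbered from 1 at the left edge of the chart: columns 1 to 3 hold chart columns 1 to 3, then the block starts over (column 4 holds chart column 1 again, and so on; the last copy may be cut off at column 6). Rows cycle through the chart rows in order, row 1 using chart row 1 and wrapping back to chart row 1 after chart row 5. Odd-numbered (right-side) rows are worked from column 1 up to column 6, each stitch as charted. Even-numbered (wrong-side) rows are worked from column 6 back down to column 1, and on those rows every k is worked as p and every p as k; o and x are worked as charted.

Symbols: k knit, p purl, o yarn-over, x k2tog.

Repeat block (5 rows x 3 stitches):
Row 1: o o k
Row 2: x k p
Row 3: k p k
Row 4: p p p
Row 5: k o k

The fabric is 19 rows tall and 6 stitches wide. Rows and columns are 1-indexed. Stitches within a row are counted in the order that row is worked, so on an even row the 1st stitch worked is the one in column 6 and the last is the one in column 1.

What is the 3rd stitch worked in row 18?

Row 18: (18-1) mod 5 = 2, so use chart row 3. Even row -> WS.
Chart row 3 tiled across columns 1-6: k p k k p k
WS: work from column 6 back to column 1 (reverse the tiled row), swapping k<->p (o and x unchanged).
Row 18 as worked: p k p p k p
The 3rd stitch worked is p.

Result:
p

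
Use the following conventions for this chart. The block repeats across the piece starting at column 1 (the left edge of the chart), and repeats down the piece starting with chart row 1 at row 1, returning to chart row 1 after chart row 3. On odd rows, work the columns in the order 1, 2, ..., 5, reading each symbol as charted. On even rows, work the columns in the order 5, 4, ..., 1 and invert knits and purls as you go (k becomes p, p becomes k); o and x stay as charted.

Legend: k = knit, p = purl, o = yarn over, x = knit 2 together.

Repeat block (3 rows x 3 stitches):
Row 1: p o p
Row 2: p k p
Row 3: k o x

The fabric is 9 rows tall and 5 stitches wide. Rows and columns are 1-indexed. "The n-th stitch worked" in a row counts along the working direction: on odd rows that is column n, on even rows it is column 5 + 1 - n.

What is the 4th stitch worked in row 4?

== STITCH ==
o

Derivation:
For row 4: chart row = ((4-1) mod 3) + 1 = 1; this is a WS (even) row.
Chart row 1 tiled across columns 1-5: p o p p o
WS row: flip the tiled sequence (start at column 5) and apply k<->p; o and x stay.
Row 4 as worked: o k k o k
Counting 4 along the worked row gives o.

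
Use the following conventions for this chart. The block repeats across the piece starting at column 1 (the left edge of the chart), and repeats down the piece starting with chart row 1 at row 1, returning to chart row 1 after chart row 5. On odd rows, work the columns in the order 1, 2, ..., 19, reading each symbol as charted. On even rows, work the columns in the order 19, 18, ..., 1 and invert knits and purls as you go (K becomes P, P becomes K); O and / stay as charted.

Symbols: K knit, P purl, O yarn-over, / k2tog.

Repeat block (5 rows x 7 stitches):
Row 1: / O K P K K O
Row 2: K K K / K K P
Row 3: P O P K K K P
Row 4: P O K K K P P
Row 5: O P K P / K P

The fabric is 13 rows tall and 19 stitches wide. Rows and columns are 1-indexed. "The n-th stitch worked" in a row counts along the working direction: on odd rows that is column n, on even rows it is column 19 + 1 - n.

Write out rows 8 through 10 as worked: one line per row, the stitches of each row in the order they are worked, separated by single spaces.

Result:
P P K O K K P P P K O K K P P P K O K
P O K K K P P P O K K K P P P O K K K
/ K P K O K P / K P K O K P / K P K O

Derivation:
Row 8: chart row 3, WS - tiled (columns 1-19): P O P K K K P P O P K K K P P O P K K; work from column 19 back to 1 with K<->P swapped.
Row 9: chart row 4, RS - tile across columns 1-19 and work as-is.
Row 10: chart row 5, WS - tiled (columns 1-19): O P K P / K P O P K P / K P O P K P /; work from column 19 back to 1 with K<->P swapped.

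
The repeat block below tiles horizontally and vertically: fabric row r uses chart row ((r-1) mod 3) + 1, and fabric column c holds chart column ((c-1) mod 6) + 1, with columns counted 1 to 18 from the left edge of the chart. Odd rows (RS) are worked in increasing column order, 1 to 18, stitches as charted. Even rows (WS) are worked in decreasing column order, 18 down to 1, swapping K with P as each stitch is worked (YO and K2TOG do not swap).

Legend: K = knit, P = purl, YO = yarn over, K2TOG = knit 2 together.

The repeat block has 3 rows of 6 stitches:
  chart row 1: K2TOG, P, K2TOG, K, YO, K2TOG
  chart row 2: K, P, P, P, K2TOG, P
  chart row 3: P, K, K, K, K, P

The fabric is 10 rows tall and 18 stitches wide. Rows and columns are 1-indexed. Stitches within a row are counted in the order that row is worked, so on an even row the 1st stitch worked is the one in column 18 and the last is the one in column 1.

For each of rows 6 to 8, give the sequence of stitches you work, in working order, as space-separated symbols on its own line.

Row 6: chart row 3, WS - tiled (columns 1-18): P K K K K P P K K K K P P K K K K P; work from column 18 back to 1 with K<->P swapped.
Row 7: chart row 1, RS - tile across columns 1-18 and work as-is.
Row 8: chart row 2, WS - tiled (columns 1-18): K P P P K2TOG P K P P P K2TOG P K P P P K2TOG P; work from column 18 back to 1 with K<->P swapped.

Result:
K P P P P K K P P P P K K P P P P K
K2TOG P K2TOG K YO K2TOG K2TOG P K2TOG K YO K2TOG K2TOG P K2TOG K YO K2TOG
K K2TOG K K K P K K2TOG K K K P K K2TOG K K K P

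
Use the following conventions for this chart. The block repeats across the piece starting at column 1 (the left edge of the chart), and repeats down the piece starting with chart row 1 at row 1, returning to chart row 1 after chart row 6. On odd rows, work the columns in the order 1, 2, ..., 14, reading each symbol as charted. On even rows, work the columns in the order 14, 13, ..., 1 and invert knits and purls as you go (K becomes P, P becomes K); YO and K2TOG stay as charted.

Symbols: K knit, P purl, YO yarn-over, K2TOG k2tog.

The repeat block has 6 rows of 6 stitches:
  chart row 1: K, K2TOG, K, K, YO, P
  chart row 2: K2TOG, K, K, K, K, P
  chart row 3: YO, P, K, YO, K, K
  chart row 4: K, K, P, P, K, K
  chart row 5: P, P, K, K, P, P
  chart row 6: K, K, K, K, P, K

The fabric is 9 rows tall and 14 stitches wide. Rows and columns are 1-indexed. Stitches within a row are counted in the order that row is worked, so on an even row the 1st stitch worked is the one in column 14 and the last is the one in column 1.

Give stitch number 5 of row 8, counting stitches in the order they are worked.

== STITCH ==
P

Derivation:
For row 8: chart row = ((8-1) mod 6) + 1 = 2; this is a WS (even) row.
Chart row 2 tiled across columns 1-14: K2TOG K K K K P K2TOG K K K K P K2TOG K
WS row: flip the tiled sequence (start at column 14) and apply K<->P; YO and K2TOG stay.
Row 8 as worked: P K2TOG K P P P P K2TOG K P P P P K2TOG
Counting 5 along the worked row gives P.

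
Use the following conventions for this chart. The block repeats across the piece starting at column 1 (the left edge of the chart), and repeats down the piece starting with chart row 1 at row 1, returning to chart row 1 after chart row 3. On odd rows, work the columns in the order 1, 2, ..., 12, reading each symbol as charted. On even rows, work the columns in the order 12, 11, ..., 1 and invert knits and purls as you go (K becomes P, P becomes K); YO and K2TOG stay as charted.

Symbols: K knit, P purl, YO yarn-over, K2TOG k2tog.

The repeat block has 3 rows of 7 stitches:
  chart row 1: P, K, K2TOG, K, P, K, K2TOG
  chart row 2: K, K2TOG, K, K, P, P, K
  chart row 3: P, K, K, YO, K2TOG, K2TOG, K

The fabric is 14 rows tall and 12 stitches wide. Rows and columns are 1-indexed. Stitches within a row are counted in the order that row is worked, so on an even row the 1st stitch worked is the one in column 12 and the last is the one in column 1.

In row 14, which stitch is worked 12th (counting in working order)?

For row 14: chart row = ((14-1) mod 3) + 1 = 2; this is a WS (even) row.
Chart row 2 tiled across columns 1-12: K K2TOG K K P P K K K2TOG K K P
Wrong side: read the tiled row from column 12 down to 1 and exchange K with P (leave YO, K2TOG).
Row 14 as worked: K P P K2TOG P P K K P P K2TOG P
The 12th stitch worked is P.

Stitch:
P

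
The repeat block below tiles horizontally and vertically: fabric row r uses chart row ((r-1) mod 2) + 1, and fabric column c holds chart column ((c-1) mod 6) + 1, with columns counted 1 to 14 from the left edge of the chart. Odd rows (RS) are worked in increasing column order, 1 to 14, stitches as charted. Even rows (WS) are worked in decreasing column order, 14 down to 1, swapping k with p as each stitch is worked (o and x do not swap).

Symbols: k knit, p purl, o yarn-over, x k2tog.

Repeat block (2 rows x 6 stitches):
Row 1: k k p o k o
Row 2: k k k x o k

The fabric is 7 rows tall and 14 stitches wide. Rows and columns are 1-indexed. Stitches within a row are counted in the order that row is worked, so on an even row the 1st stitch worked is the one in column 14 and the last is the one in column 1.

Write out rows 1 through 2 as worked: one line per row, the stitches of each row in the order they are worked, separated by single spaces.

Row 1: chart row 1, RS - tile across columns 1-14 and work as-is.
Row 2: chart row 2, WS - tiled (columns 1-14): k k k x o k k k k x o k k k; work from column 14 back to 1 with k<->p swapped.

== ROWS AS WORKED ==
k k p o k o k k p o k o k k
p p p o x p p p p o x p p p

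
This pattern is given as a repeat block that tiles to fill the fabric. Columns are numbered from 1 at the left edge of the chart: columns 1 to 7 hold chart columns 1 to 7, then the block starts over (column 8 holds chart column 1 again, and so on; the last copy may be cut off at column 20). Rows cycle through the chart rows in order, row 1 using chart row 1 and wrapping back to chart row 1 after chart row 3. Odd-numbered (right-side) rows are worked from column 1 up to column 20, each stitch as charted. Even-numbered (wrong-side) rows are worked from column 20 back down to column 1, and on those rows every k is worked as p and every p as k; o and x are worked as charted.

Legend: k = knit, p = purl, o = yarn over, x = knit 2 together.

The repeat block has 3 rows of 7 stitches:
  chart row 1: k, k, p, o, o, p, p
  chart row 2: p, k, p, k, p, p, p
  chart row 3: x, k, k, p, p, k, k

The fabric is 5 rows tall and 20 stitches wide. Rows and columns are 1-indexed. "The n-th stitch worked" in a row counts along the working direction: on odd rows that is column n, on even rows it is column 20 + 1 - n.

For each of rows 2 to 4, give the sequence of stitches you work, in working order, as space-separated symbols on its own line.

Row 2: chart row 2, WS - tiled (columns 1-20): p k p k p p p p k p k p p p p k p k p p; work from column 20 back to 1 with k<->p swapped.
Row 3: chart row 3, RS - tile across columns 1-20 and work as-is.
Row 4: chart row 1, WS - tiled (columns 1-20): k k p o o p p k k p o o p p k k p o o p; work from column 20 back to 1 with k<->p swapped.

== ROWS AS WORKED ==
k k p k p k k k k p k p k k k k p k p k
x k k p p k k x k k p p k k x k k p p k
k o o k p p k k o o k p p k k o o k p p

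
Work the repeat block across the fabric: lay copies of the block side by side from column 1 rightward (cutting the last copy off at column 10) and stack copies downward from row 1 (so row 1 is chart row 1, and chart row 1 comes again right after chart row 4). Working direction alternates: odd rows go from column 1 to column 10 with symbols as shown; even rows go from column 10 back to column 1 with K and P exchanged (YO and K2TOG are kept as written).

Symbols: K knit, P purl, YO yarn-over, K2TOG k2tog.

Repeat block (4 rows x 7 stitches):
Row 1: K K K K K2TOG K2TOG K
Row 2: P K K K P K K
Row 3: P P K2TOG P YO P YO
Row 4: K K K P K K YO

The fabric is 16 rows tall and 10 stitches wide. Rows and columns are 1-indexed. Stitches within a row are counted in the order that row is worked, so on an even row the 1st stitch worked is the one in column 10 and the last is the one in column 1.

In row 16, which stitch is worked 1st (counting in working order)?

Result:
P

Derivation:
For row 16: chart row = ((16-1) mod 4) + 1 = 4; this is a WS (even) row.
Chart row 4 tiled across columns 1-10: K K K P K K YO K K K
Wrong side: read the tiled row from column 10 down to 1 and exchange K with P (leave YO, K2TOG).
Row 16 as worked: P P P YO P P K P P P
Counting 1 along the worked row gives P.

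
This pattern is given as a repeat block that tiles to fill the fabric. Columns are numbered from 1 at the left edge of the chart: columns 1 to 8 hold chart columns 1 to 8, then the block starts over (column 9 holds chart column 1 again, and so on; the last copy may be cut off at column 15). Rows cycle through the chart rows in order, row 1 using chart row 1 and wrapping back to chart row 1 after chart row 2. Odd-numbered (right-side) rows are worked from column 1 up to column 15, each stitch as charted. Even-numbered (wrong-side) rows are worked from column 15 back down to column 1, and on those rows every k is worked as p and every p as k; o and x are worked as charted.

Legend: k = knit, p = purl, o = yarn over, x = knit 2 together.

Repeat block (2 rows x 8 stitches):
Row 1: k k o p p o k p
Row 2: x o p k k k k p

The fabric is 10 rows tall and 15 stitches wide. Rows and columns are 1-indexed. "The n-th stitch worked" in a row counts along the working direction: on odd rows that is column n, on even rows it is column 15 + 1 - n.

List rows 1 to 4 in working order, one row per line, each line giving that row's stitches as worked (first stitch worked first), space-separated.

Result:
k k o p p o k p k k o p p o k
p p p p k o x k p p p p k o x
k k o p p o k p k k o p p o k
p p p p k o x k p p p p k o x

Derivation:
Row 1: chart row 1, RS - tile across columns 1-15 and work as-is.
Row 2: chart row 2, WS - tiled (columns 1-15): x o p k k k k p x o p k k k k; work from column 15 back to 1 with k<->p swapped.
Row 3: chart row 1, RS - tile across columns 1-15 and work as-is.
Row 4: chart row 2, WS - tiled (columns 1-15): x o p k k k k p x o p k k k k; work from column 15 back to 1 with k<->p swapped.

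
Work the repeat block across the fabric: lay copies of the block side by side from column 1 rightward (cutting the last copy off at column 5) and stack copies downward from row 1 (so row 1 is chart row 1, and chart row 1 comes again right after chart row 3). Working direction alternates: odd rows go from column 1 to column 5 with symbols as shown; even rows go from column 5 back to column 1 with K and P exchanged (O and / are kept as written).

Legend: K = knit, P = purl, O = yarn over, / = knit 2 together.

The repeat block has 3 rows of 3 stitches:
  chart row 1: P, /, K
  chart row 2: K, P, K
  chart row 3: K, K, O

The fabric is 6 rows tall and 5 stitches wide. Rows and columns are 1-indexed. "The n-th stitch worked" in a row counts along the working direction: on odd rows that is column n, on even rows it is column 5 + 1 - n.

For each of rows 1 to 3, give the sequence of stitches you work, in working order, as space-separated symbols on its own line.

Row 1: chart row 1, RS - tile across columns 1-5 and work as-is.
Row 2: chart row 2, WS - tiled (columns 1-5): K P K K P; work from column 5 back to 1 with K<->P swapped.
Row 3: chart row 3, RS - tile across columns 1-5 and work as-is.

== ROWS AS WORKED ==
P / K P /
K P P K P
K K O K K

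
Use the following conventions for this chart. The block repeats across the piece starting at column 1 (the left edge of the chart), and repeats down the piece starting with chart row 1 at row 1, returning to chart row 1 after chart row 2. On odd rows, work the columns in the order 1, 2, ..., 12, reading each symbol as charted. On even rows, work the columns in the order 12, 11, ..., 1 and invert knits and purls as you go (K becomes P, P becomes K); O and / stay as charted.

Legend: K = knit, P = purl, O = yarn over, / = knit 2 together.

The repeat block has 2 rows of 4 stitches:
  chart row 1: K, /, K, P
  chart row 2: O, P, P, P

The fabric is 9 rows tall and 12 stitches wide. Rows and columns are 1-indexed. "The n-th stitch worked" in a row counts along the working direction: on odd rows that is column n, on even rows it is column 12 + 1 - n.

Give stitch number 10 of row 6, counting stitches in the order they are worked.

For row 6: chart row = ((6-1) mod 2) + 1 = 2; this is a WS (even) row.
Chart row 2 tiled across columns 1-12: O P P P O P P P O P P P
WS: work from column 12 back to column 1 (reverse the tiled row), swapping K<->P (O and / unchanged).
Row 6 as worked: K K K O K K K O K K K O
Stitch 10 in working order -> K

== STITCH ==
K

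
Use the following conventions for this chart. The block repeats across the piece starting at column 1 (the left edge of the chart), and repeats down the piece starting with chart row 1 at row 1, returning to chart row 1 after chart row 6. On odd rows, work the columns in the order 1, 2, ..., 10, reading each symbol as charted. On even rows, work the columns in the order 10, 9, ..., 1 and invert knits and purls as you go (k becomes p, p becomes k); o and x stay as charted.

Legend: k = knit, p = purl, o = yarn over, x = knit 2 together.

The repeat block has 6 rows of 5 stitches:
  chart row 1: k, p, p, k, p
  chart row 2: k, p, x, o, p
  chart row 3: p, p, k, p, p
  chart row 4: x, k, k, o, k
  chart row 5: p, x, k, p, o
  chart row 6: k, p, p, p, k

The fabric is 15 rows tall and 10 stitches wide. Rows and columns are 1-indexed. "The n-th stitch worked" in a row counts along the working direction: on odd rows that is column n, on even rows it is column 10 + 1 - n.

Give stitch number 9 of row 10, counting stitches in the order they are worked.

For row 10: chart row = ((10-1) mod 6) + 1 = 4; this is a WS (even) row.
Chart row 4 tiled across columns 1-10: x k k o k x k k o k
Wrong side: read the tiled row from column 10 down to 1 and exchange k with p (leave o, x).
Row 10 as worked: p o p p x p o p p x
Stitch 9 in working order -> p

== STITCH ==
p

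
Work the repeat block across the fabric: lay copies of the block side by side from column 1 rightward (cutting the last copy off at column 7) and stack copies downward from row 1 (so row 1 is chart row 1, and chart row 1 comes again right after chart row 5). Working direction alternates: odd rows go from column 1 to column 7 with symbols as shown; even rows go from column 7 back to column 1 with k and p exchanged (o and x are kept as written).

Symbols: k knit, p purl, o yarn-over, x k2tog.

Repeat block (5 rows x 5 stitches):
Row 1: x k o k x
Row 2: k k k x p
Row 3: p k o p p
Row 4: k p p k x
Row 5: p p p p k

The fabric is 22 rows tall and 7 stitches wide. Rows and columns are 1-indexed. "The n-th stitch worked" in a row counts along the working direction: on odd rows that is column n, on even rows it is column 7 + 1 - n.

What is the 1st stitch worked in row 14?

Row 14: (14-1) mod 5 = 3, so use chart row 4. Even row -> WS.
Chart row 4 tiled across columns 1-7: k p p k x k p
WS: work from column 7 back to column 1 (reverse the tiled row), swapping k<->p (o and x unchanged).
Row 14 as worked: k p x p k k p
Counting 1 along the worked row gives k.

Result:
k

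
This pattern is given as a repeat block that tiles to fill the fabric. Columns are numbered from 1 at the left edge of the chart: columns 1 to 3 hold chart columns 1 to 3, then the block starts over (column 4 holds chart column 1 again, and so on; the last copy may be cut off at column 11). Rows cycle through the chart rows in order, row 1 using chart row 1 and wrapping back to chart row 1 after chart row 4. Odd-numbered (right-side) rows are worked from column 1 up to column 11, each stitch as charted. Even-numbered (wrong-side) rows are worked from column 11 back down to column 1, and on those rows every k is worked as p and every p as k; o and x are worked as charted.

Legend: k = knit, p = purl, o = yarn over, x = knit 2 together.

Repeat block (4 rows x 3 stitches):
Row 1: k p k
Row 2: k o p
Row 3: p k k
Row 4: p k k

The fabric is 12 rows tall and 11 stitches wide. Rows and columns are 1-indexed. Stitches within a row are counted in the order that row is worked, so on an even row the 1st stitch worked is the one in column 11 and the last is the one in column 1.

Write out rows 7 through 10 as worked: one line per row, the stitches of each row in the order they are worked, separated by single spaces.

== ROWS AS WORKED ==
p k k p k k p k k p k
p k p p k p p k p p k
k p k k p k k p k k p
o p k o p k o p k o p

Derivation:
Row 7: chart row 3, RS - tile across columns 1-11 and work as-is.
Row 8: chart row 4, WS - tiled (columns 1-11): p k k p k k p k k p k; work from column 11 back to 1 with k<->p swapped.
Row 9: chart row 1, RS - tile across columns 1-11 and work as-is.
Row 10: chart row 2, WS - tiled (columns 1-11): k o p k o p k o p k o; work from column 11 back to 1 with k<->p swapped.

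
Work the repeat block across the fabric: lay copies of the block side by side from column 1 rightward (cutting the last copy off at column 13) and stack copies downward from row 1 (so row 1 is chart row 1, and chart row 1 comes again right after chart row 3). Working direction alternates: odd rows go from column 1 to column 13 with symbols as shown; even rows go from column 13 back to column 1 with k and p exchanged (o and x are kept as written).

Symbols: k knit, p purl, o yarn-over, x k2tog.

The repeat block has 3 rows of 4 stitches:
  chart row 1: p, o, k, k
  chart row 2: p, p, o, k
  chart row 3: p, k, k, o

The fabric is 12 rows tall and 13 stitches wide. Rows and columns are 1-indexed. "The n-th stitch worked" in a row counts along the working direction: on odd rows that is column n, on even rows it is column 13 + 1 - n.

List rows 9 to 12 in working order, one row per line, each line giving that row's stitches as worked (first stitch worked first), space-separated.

Rows as worked:
p k k o p k k o p k k o p
k p p o k p p o k p p o k
p p o k p p o k p p o k p
k o p p k o p p k o p p k

Derivation:
Row 9: chart row 3, RS - tile across columns 1-13 and work as-is.
Row 10: chart row 1, WS - tiled (columns 1-13): p o k k p o k k p o k k p; work from column 13 back to 1 with k<->p swapped.
Row 11: chart row 2, RS - tile across columns 1-13 and work as-is.
Row 12: chart row 3, WS - tiled (columns 1-13): p k k o p k k o p k k o p; work from column 13 back to 1 with k<->p swapped.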